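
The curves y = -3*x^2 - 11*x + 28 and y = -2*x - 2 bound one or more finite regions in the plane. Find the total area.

343/2

Set the curves equal: -3*x^2 - 11*x + 28 = -2*x - 2, so -3*x^2 - 9*x + 30 = 0, which factors as -3*(x - 2)*(x + 5) = 0. The curves meet at x = -5, 2.
On [-5, 2], y = -3*x^2 - 11*x + 28 is on top; that piece has area ∫[-5,2] (-3*x^2 - 9*x + 30) dx = 343/2.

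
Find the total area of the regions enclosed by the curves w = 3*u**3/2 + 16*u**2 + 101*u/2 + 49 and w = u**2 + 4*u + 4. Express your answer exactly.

Set the curves equal: 3*u**3/2 + 16*u**2 + 101*u/2 + 49 = u**2 + 4*u + 4, so 3*u**3/2 + 15*u**2 + 93*u/2 + 45 = 0, which factors as 3*(u + 2)*(u + 3)*(u + 5)/2 = 0. The curves meet at u = -5, -3, -2.
On [-5, -3], w = 3*u**3/2 + 16*u**2 + 101*u/2 + 49 is on top; that piece has area ∫[-5,-3] (3*u**3/2 + 15*u**2 + 93*u/2 + 45) du = 4.
On [-3, -2], w = u**2 + 4*u + 4 is on top; that piece has area ∫[-3,-2] (-(3*u**3/2 + 15*u**2 + 93*u/2 + 45)) du = 5/8.
Total enclosed area = 4 + 5/8 = 37/8.

37/8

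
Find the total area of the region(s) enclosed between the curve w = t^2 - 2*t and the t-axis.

4/3

The curve meets the t-axis where t^2 - 2*t = 0, i.e. t*(t - 2) = 0, at t = 0, 2.
On [0, 2] the curve lies below the axis; ∫[0,2] (t^2 - 2*t) dt = -4/3, giving area 4/3.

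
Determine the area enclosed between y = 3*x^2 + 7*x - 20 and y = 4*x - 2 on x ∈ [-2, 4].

94

The difference (3*x^2 + 7*x - 20) - (4*x - 2) = 3*x^2 + 3*x - 18 changes sign at x = 2 inside [-2, 4], so split the integral there.
∫[-2,2] (3*x^2 + 3*x - 18) dx = -56; the area of that piece is 56.
∫[2,4] (3*x^2 + 3*x - 18) dx = 38.
Total area = 56 + 38 = 94.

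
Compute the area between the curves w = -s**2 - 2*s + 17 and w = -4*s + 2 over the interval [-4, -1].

The difference (-s**2 - 2*s + 17) - (-4*s + 2) = -s**2 + 2*s + 15 changes sign at s = -3 inside [-4, -1], so split the integral there.
∫[-4,-3] (-s**2 + 2*s + 15) ds = -13/3; the area of that piece is 13/3.
∫[-3,-1] (-s**2 + 2*s + 15) ds = 40/3.
Total area = 13/3 + 40/3 = 53/3.

53/3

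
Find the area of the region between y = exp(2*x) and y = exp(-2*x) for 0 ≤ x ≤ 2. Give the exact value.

-1 + exp(-4)/2 + exp(4)/2

On [0, 2], (exp(2*x)) - (exp(-2*x)) = exp(2*x) - exp(-2*x) is ≥ 0 throughout, so the area is a single integral of |exp(2*x) - exp(-2*x)|.
∫[0,2] (exp(2*x) - exp(-2*x)) dx = -1 + exp(-4)/2 + exp(4)/2.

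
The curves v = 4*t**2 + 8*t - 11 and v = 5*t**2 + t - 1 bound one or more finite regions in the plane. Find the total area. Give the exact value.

Set the curves equal: 4*t**2 + 8*t - 11 = 5*t**2 + t - 1, so -t**2 + 7*t - 10 = 0, which factors as -(t - 5)*(t - 2) = 0. The curves meet at t = 2, 5.
On [2, 5], v = 4*t**2 + 8*t - 11 is on top; that piece has area ∫[2,5] (-t**2 + 7*t - 10) dt = 9/2.

9/2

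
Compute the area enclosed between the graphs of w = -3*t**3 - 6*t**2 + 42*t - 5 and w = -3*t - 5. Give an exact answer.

Set the curves equal: -3*t**3 - 6*t**2 + 42*t - 5 = -3*t - 5, so -3*t**3 - 6*t**2 + 45*t = 0, which factors as -3*t*(t - 3)*(t + 5) = 0. The curves meet at t = -5, 0, 3.
On [-5, 0], w = -3*t - 5 is on top; that piece has area ∫[-5,0] (-(-3*t**3 - 6*t**2 + 45*t)) dt = 1375/4.
On [0, 3], w = -3*t**3 - 6*t**2 + 42*t - 5 is on top; that piece has area ∫[0,3] (-3*t**3 - 6*t**2 + 45*t) dt = 351/4.
Total enclosed area = 1375/4 + 351/4 = 863/2.

863/2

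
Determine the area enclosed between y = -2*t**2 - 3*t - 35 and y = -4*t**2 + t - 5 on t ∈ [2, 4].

On [2, 4], (-2*t**2 - 3*t - 35) - (-4*t**2 + t - 5) = 2*t**2 - 4*t - 30 is ≤ 0 throughout, so the area is a single integral of |2*t**2 - 4*t - 30|.
∫[2,4] (2*t**2 - 4*t - 30) dt = -140/3; the area of that piece is 140/3.

140/3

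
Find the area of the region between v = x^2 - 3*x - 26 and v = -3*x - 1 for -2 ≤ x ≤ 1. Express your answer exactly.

On [-2, 1], (x^2 - 3*x - 26) - (-3*x - 1) = x^2 - 25 is ≤ 0 throughout, so the area is a single integral of |x^2 - 25|.
∫[-2,1] (x^2 - 25) dx = -72; the area of that piece is 72.

72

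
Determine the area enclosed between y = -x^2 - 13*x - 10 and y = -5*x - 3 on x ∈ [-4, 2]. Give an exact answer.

54

The difference (-x^2 - 13*x - 10) - (-5*x - 3) = -x^2 - 8*x - 7 changes sign at x = -1 inside [-4, 2], so split the integral there.
∫[-4,-1] (-x^2 - 8*x - 7) dx = 18.
∫[-1,2] (-x^2 - 8*x - 7) dx = -36; the area of that piece is 36.
Total area = 18 + 36 = 54.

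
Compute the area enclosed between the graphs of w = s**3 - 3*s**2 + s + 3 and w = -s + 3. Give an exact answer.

1/2

Set the curves equal: s**3 - 3*s**2 + s + 3 = -s + 3, so s**3 - 3*s**2 + 2*s = 0, which factors as s*(s - 2)*(s - 1) = 0. The curves meet at s = 0, 1, 2.
On [0, 1], w = s**3 - 3*s**2 + s + 3 is on top; that piece has area ∫[0,1] (s**3 - 3*s**2 + 2*s) ds = 1/4.
On [1, 2], w = -s + 3 is on top; that piece has area ∫[1,2] (-(s**3 - 3*s**2 + 2*s)) ds = 1/4.
Total enclosed area = 1/4 + 1/4 = 1/2.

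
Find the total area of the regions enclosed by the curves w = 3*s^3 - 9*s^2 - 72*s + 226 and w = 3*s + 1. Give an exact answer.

1572

Set the curves equal: 3*s^3 - 9*s^2 - 72*s + 226 = 3*s + 1, so 3*s^3 - 9*s^2 - 75*s + 225 = 0, which factors as 3*(s - 5)*(s - 3)*(s + 5) = 0. The curves meet at s = -5, 3, 5.
On [-5, 3], w = 3*s^3 - 9*s^2 - 72*s + 226 is on top; that piece has area ∫[-5,3] (3*s^3 - 9*s^2 - 75*s + 225) ds = 1536.
On [3, 5], w = 3*s + 1 is on top; that piece has area ∫[3,5] (-(3*s^3 - 9*s^2 - 75*s + 225)) ds = 36.
Total enclosed area = 1536 + 36 = 1572.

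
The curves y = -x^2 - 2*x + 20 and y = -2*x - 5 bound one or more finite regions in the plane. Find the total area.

500/3

Set the curves equal: -x^2 - 2*x + 20 = -2*x - 5, so -x^2 + 25 = 0, which factors as -(x - 5)*(x + 5) = 0. The curves meet at x = -5, 5.
On [-5, 5], y = -x^2 - 2*x + 20 is on top; that piece has area ∫[-5,5] (-x^2 + 25) dx = 500/3.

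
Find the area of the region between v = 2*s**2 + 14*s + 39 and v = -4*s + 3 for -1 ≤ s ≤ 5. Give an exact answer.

516

On [-1, 5], (2*s**2 + 14*s + 39) - (-4*s + 3) = 2*s**2 + 18*s + 36 is ≥ 0 throughout, so the area is a single integral of |2*s**2 + 18*s + 36|.
∫[-1,5] (2*s**2 + 18*s + 36) ds = 516.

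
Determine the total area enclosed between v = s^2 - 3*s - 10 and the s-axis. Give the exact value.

The curve meets the s-axis where s^2 - 3*s - 10 = 0, i.e. (s - 5)*(s + 2) = 0, at s = -2, 5.
On [-2, 5] the curve lies below the axis; ∫[-2,5] (s^2 - 3*s - 10) ds = -343/6, giving area 343/6.

343/6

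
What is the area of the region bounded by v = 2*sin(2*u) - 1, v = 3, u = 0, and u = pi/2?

-2 + 2*pi

On [0, pi/2], (2*sin(2*u) - 1) - (3) = 2*sin(2*u) - 4 is ≤ 0 throughout, so the area is a single integral of |2*sin(2*u) - 4|.
∫[0,pi/2] (2*sin(2*u) - 4) du = 2 - 2*pi; the area of that piece is -2 + 2*pi.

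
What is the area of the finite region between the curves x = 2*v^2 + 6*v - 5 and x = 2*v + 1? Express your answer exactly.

64/3

Both boundary curves give x as a function of v, so integrate with respect to v. Setting them equal: 2*v^2 + 4*v - 6 = 0, i.e. 2*(v - 1)*(v + 3) = 0, so they meet at v = -3, 1.
For v in [-3, 1], x = 2*v^2 + 6*v - 5 is on the left; area = ∫[-3,1] (-(2*v^2 + 4*v - 6)) dv = 64/3.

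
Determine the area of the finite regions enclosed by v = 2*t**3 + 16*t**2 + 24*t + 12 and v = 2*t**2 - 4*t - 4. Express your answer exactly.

Set the curves equal: 2*t**3 + 16*t**2 + 24*t + 12 = 2*t**2 - 4*t - 4, so 2*t**3 + 14*t**2 + 28*t + 16 = 0, which factors as 2*(t + 1)*(t + 2)*(t + 4) = 0. The curves meet at t = -4, -2, -1.
On [-4, -2], v = 2*t**3 + 16*t**2 + 24*t + 12 is on top; that piece has area ∫[-4,-2] (2*t**3 + 14*t**2 + 28*t + 16) dt = 16/3.
On [-2, -1], v = 2*t**2 - 4*t - 4 is on top; that piece has area ∫[-2,-1] (-(2*t**3 + 14*t**2 + 28*t + 16)) dt = 5/6.
Total enclosed area = 16/3 + 5/6 = 37/6.

37/6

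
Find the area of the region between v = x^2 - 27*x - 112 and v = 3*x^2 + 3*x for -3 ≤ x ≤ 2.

On [-3, 2], (x^2 - 27*x - 112) - (3*x^2 + 3*x) = -2*x^2 - 30*x - 112 is ≤ 0 throughout, so the area is a single integral of |-2*x^2 - 30*x - 112|.
∫[-3,2] (-2*x^2 - 30*x - 112) dx = -1525/3; the area of that piece is 1525/3.

1525/3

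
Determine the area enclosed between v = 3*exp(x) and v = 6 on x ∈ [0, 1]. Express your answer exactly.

-15 + 3*exp(1) + 12*log(2)

The difference (3*exp(x)) - (6) = 3*exp(x) - 6 changes sign at x = log(2) inside [0, 1], so split the integral there.
∫[0,log(2)] (3*exp(x) - 6) dx = 3 - log(64); the area of that piece is -3 + log(64).
∫[log(2),1] (3*exp(x) - 6) dx = -12 + 6*log(2) + 3*exp(1).
Total area = (-3 + log(64)) + (-12 + 6*log(2) + 3*exp(1)) = -15 + 3*exp(1) + 12*log(2).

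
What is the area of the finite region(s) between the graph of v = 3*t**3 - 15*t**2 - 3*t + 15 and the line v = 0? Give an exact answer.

The curve meets the t-axis where 3*t**3 - 15*t**2 - 3*t + 15 = 0, i.e. 3*(t - 5)*(t - 1)*(t + 1) = 0, at t = -1, 1, 5.
On [-1, 1] the curve lies above the axis; ∫[-1,1] (3*t**3 - 15*t**2 - 3*t + 15) dt = 20, giving area 20.
On [1, 5] the curve lies below the axis; ∫[1,5] (3*t**3 - 15*t**2 - 3*t + 15) dt = -128, giving area 128.
Total area = 20 + 128 = 148.

148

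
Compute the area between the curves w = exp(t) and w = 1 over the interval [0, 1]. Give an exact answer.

On [0, 1], (exp(t)) - (1) = exp(t) - 1 is ≥ 0 throughout, so the area is a single integral of |exp(t) - 1|.
∫[0,1] (exp(t) - 1) dt = -2 + exp(1).

-2 + exp(1)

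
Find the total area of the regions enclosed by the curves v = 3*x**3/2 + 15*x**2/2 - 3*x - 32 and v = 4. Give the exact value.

443/4

Set the curves equal: 3*x**3/2 + 15*x**2/2 - 3*x - 32 = 4, so 3*x**3/2 + 15*x**2/2 - 3*x - 36 = 0, which factors as 3*(x - 2)*(x + 3)*(x + 4)/2 = 0. The curves meet at x = -4, -3, 2.
On [-4, -3], v = 3*x**3/2 + 15*x**2/2 - 3*x - 32 is on top; that piece has area ∫[-4,-3] (3*x**3/2 + 15*x**2/2 - 3*x - 36) dx = 11/8.
On [-3, 2], v = 4 is on top; that piece has area ∫[-3,2] (-(3*x**3/2 + 15*x**2/2 - 3*x - 36)) dx = 875/8.
Total enclosed area = 11/8 + 875/8 = 443/4.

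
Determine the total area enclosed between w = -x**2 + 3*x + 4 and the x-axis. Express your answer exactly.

125/6

The curve meets the x-axis where -x**2 + 3*x + 4 = 0, i.e. -(x - 4)*(x + 1) = 0, at x = -1, 4.
On [-1, 4] the curve lies above the axis; ∫[-1,4] (-x**2 + 3*x + 4) dx = 125/6, giving area 125/6.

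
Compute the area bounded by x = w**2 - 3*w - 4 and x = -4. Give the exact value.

Both boundary curves give x as a function of w, so integrate with respect to w. Setting them equal: w**2 - 3*w = 0, i.e. w*(w - 3) = 0, so they meet at w = 0, 3.
For w in [0, 3], x = w**2 - 3*w - 4 is on the left; area = ∫[0,3] (-(w**2 - 3*w)) dw = 9/2.

9/2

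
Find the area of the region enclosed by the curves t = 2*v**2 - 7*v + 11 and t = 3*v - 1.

Both boundary curves give t as a function of v, so integrate with respect to v. Setting them equal: 2*v**2 - 10*v + 12 = 0, i.e. 2*(v - 3)*(v - 2) = 0, so they meet at v = 2, 3.
For v in [2, 3], t = 2*v**2 - 7*v + 11 is on the left; area = ∫[2,3] (-(2*v**2 - 10*v + 12)) dv = 1/3.

1/3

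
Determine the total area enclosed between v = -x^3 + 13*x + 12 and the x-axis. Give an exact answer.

407/4

The curve meets the x-axis where -x^3 + 13*x + 12 = 0, i.e. -(x - 4)*(x + 1)*(x + 3) = 0, at x = -3, -1, 4.
On [-3, -1] the curve lies below the axis; ∫[-3,-1] (-x^3 + 13*x + 12) dx = -8, giving area 8.
On [-1, 4] the curve lies above the axis; ∫[-1,4] (-x^3 + 13*x + 12) dx = 375/4, giving area 375/4.
Total area = 8 + 375/4 = 407/4.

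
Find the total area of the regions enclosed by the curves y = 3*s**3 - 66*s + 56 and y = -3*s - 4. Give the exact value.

Set the curves equal: 3*s**3 - 66*s + 56 = -3*s - 4, so 3*s**3 - 63*s + 60 = 0, which factors as 3*(s - 4)*(s - 1)*(s + 5) = 0. The curves meet at s = -5, 1, 4.
On [-5, 1], y = 3*s**3 - 66*s + 56 is on top; that piece has area ∫[-5,1] (3*s**3 - 63*s + 60) ds = 648.
On [1, 4], y = -3*s - 4 is on top; that piece has area ∫[1,4] (-(3*s**3 - 63*s + 60)) ds = 405/4.
Total enclosed area = 648 + 405/4 = 2997/4.

2997/4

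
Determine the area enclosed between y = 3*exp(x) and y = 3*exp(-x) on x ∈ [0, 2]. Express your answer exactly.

-6 + 3*exp(-2) + 3*exp(2)

On [0, 2], (3*exp(x)) - (3*exp(-x)) = 3*exp(x) - 3*exp(-x) is ≥ 0 throughout, so the area is a single integral of |3*exp(x) - 3*exp(-x)|.
∫[0,2] (3*exp(x) - 3*exp(-x)) dx = -6 + 3*exp(-2) + 3*exp(2).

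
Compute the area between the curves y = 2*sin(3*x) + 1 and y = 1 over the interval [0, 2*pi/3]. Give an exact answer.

8/3

The difference (2*sin(3*x) + 1) - (1) = 2*sin(3*x) changes sign at x = pi/3 inside [0, 2*pi/3], so split the integral there.
∫[0,pi/3] (2*sin(3*x)) dx = 4/3.
∫[pi/3,2*pi/3] (2*sin(3*x)) dx = -4/3; the area of that piece is 4/3.
Total area = 4/3 + 4/3 = 8/3.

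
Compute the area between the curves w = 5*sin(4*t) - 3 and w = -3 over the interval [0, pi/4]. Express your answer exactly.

5/2

On [0, pi/4], (5*sin(4*t) - 3) - (-3) = 5*sin(4*t) is ≥ 0 throughout, so the area is a single integral of |5*sin(4*t)|.
∫[0,pi/4] (5*sin(4*t)) dt = 5/2.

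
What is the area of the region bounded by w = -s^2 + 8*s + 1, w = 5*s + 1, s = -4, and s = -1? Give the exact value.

On [-4, -1], (-s^2 + 8*s + 1) - (5*s + 1) = -s^2 + 3*s is ≤ 0 throughout, so the area is a single integral of |-s^2 + 3*s|.
∫[-4,-1] (-s^2 + 3*s) ds = -87/2; the area of that piece is 87/2.

87/2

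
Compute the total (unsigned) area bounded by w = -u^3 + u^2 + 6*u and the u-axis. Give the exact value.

253/12

The curve meets the u-axis where -u^3 + u^2 + 6*u = 0, i.e. -u*(u - 3)*(u + 2) = 0, at u = -2, 0, 3.
On [-2, 0] the curve lies below the axis; ∫[-2,0] (-u^3 + u^2 + 6*u) du = -16/3, giving area 16/3.
On [0, 3] the curve lies above the axis; ∫[0,3] (-u^3 + u^2 + 6*u) du = 63/4, giving area 63/4.
Total area = 16/3 + 63/4 = 253/12.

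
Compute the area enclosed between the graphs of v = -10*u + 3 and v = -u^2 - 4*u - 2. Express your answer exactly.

Set the curves equal: -10*u + 3 = -u^2 - 4*u - 2, so u^2 - 6*u + 5 = 0, which factors as (u - 5)*(u - 1) = 0. The curves meet at u = 1, 5.
On [1, 5], v = -u^2 - 4*u - 2 is on top; that piece has area ∫[1,5] (-(u^2 - 6*u + 5)) du = 32/3.

32/3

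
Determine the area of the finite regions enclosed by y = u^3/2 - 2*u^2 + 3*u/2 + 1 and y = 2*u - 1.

253/24

Set the curves equal: u^3/2 - 2*u^2 + 3*u/2 + 1 = 2*u - 1, so u^3/2 - 2*u^2 - u/2 + 2 = 0, which factors as (u - 4)*(u - 1)*(u + 1)/2 = 0. The curves meet at u = -1, 1, 4.
On [-1, 1], y = u^3/2 - 2*u^2 + 3*u/2 + 1 is on top; that piece has area ∫[-1,1] (u^3/2 - 2*u^2 - u/2 + 2) du = 8/3.
On [1, 4], y = 2*u - 1 is on top; that piece has area ∫[1,4] (-(u^3/2 - 2*u^2 - u/2 + 2)) du = 63/8.
Total enclosed area = 8/3 + 63/8 = 253/24.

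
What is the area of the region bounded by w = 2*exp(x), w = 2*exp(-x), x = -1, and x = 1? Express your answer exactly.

-8 + 4*exp(-1) + 4*exp(1)

The difference (2*exp(x)) - (2*exp(-x)) = 2*exp(x) - 2*exp(-x) changes sign at x = 0 inside [-1, 1], so split the integral there.
∫[-1,0] (2*exp(x) - 2*exp(-x)) dx = -2*exp(1) - 2*exp(-1) + 4; the area of that piece is -4 + 2*exp(-1) + 2*exp(1).
∫[0,1] (2*exp(x) - 2*exp(-x)) dx = -4 + 2*exp(-1) + 2*exp(1).
Total area = (-4 + 2*exp(-1) + 2*exp(1)) + (-4 + 2*exp(-1) + 2*exp(1)) = -8 + 4*exp(-1) + 4*exp(1).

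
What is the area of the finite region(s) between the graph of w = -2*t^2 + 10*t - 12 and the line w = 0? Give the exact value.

The curve meets the t-axis where -2*t^2 + 10*t - 12 = 0, i.e. -2*(t - 3)*(t - 2) = 0, at t = 2, 3.
On [2, 3] the curve lies above the axis; ∫[2,3] (-2*t^2 + 10*t - 12) dt = 1/3, giving area 1/3.

1/3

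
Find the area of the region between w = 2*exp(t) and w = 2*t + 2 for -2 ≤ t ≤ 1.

-3 - 2*exp(-2) + 2*exp(1)

On [-2, 1], (2*exp(t)) - (2*t + 2) = -2*t + 2*exp(t) - 2 is ≥ 0 throughout, so the area is a single integral of |-2*t + 2*exp(t) - 2|.
∫[-2,1] (-2*t + 2*exp(t) - 2) dt = -3 - 2*exp(-2) + 2*exp(1).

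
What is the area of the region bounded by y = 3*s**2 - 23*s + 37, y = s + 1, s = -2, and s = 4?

The difference (3*s**2 - 23*s + 37) - (s + 1) = 3*s**2 - 24*s + 36 changes sign at s = 2 inside [-2, 4], so split the integral there.
∫[-2,2] (3*s**2 - 24*s + 36) ds = 160.
∫[2,4] (3*s**2 - 24*s + 36) ds = -16; the area of that piece is 16.
Total area = 160 + 16 = 176.

176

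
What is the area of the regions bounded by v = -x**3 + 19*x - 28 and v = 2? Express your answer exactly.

Set the curves equal: -x**3 + 19*x - 28 = 2, so -x**3 + 19*x - 30 = 0, which factors as -(x - 3)*(x - 2)*(x + 5) = 0. The curves meet at x = -5, 2, 3.
On [-5, 2], v = 2 is on top; that piece has area ∫[-5,2] (-(-x**3 + 19*x - 30)) dx = 1029/4.
On [2, 3], v = -x**3 + 19*x - 28 is on top; that piece has area ∫[2,3] (-x**3 + 19*x - 30) dx = 5/4.
Total enclosed area = 1029/4 + 5/4 = 517/2.

517/2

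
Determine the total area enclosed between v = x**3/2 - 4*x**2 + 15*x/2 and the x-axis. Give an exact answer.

253/24

The curve meets the x-axis where x**3/2 - 4*x**2 + 15*x/2 = 0, i.e. x*(x - 5)*(x - 3)/2 = 0, at x = 0, 3, 5.
On [0, 3] the curve lies above the axis; ∫[0,3] (x**3/2 - 4*x**2 + 15*x/2) dx = 63/8, giving area 63/8.
On [3, 5] the curve lies below the axis; ∫[3,5] (x**3/2 - 4*x**2 + 15*x/2) dx = -8/3, giving area 8/3.
Total area = 63/8 + 8/3 = 253/24.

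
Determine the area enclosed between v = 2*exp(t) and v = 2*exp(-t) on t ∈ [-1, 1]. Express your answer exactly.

-8 + 4*exp(-1) + 4*exp(1)

The difference (2*exp(t)) - (2*exp(-t)) = 2*exp(t) - 2*exp(-t) changes sign at t = 0 inside [-1, 1], so split the integral there.
∫[-1,0] (2*exp(t) - 2*exp(-t)) dt = -2*exp(1) - 2*exp(-1) + 4; the area of that piece is -4 + 2*exp(-1) + 2*exp(1).
∫[0,1] (2*exp(t) - 2*exp(-t)) dt = -4 + 2*exp(-1) + 2*exp(1).
Total area = (-4 + 2*exp(-1) + 2*exp(1)) + (-4 + 2*exp(-1) + 2*exp(1)) = -8 + 4*exp(-1) + 4*exp(1).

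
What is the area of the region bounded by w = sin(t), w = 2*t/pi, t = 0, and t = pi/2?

On [0, pi/2], (sin(t)) - (2*t/pi) = -2*t/pi + sin(t) is ≥ 0 throughout, so the area is a single integral of |-2*t/pi + sin(t)|.
∫[0,pi/2] (-2*t/pi + sin(t)) dt = 1 - pi/4.

1 - pi/4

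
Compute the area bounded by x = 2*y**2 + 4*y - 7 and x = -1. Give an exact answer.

64/3

Both boundary curves give x as a function of y, so integrate with respect to y. Setting them equal: 2*y**2 + 4*y - 6 = 0, i.e. 2*(y - 1)*(y + 3) = 0, so they meet at y = -3, 1.
For y in [-3, 1], x = 2*y**2 + 4*y - 7 is on the left; area = ∫[-3,1] (-(2*y**2 + 4*y - 6)) dy = 64/3.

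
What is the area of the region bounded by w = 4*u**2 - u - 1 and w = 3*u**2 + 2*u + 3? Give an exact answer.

125/6

Set the curves equal: 4*u**2 - u - 1 = 3*u**2 + 2*u + 3, so u**2 - 3*u - 4 = 0, which factors as (u - 4)*(u + 1) = 0. The curves meet at u = -1, 4.
On [-1, 4], w = 3*u**2 + 2*u + 3 is on top; that piece has area ∫[-1,4] (-(u**2 - 3*u - 4)) du = 125/6.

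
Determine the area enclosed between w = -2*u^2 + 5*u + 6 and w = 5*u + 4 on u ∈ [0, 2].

The difference (-2*u^2 + 5*u + 6) - (5*u + 4) = -2*u^2 + 2 changes sign at u = 1 inside [0, 2], so split the integral there.
∫[0,1] (-2*u^2 + 2) du = 4/3.
∫[1,2] (-2*u^2 + 2) du = -8/3; the area of that piece is 8/3.
Total area = 4/3 + 8/3 = 4.

4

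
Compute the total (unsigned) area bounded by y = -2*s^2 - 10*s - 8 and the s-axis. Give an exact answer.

9

The curve meets the s-axis where -2*s^2 - 10*s - 8 = 0, i.e. -2*(s + 1)*(s + 4) = 0, at s = -4, -1.
On [-4, -1] the curve lies above the axis; ∫[-4,-1] (-2*s^2 - 10*s - 8) ds = 9, giving area 9.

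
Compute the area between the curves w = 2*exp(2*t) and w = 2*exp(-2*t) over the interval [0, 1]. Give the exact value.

On [0, 1], (2*exp(2*t)) - (2*exp(-2*t)) = 2*exp(2*t) - 2*exp(-2*t) is ≥ 0 throughout, so the area is a single integral of |2*exp(2*t) - 2*exp(-2*t)|.
∫[0,1] (2*exp(2*t) - 2*exp(-2*t)) dt = -2 + exp(-2) + exp(2).

-2 + exp(-2) + exp(2)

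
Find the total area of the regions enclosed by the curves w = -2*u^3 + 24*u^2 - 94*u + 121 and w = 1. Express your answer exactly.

Set the curves equal: -2*u^3 + 24*u^2 - 94*u + 121 = 1, so -2*u^3 + 24*u^2 - 94*u + 120 = 0, which factors as -2*(u - 5)*(u - 4)*(u - 3) = 0. The curves meet at u = 3, 4, 5.
On [3, 4], w = 1 is on top; that piece has area ∫[3,4] (-(-2*u^3 + 24*u^2 - 94*u + 120)) du = 1/2.
On [4, 5], w = -2*u^3 + 24*u^2 - 94*u + 121 is on top; that piece has area ∫[4,5] (-2*u^3 + 24*u^2 - 94*u + 120) du = 1/2.
Total enclosed area = 1/2 + 1/2 = 1.

1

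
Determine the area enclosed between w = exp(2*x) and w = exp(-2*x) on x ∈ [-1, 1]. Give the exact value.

The difference (exp(2*x)) - (exp(-2*x)) = exp(2*x) - exp(-2*x) changes sign at x = 0 inside [-1, 1], so split the integral there.
∫[-1,0] (exp(2*x) - exp(-2*x)) dx = -exp(2)/2 - exp(-2)/2 + 1; the area of that piece is -1 + exp(-2)/2 + exp(2)/2.
∫[0,1] (exp(2*x) - exp(-2*x)) dx = -1 + exp(-2)/2 + exp(2)/2.
Total area = (-1 + exp(-2)/2 + exp(2)/2) + (-1 + exp(-2)/2 + exp(2)/2) = -2 + exp(-2) + exp(2).

-2 + exp(-2) + exp(2)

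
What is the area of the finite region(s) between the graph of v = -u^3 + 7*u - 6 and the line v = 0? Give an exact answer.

131/4

The curve meets the u-axis where -u^3 + 7*u - 6 = 0, i.e. -(u - 2)*(u - 1)*(u + 3) = 0, at u = -3, 1, 2.
On [-3, 1] the curve lies below the axis; ∫[-3,1] (-u^3 + 7*u - 6) du = -32, giving area 32.
On [1, 2] the curve lies above the axis; ∫[1,2] (-u^3 + 7*u - 6) du = 3/4, giving area 3/4.
Total area = 32 + 3/4 = 131/4.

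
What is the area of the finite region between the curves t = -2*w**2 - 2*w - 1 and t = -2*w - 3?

8/3

Both boundary curves give t as a function of w, so integrate with respect to w. Setting them equal: -2*w**2 + 2 = 0, i.e. -2*(w - 1)*(w + 1) = 0, so they meet at w = -1, 1.
For w in [-1, 1], t = -2*w**2 - 2*w - 1 is on the right; area = ∫[-1,1] (-2*w**2 + 2) dw = 8/3.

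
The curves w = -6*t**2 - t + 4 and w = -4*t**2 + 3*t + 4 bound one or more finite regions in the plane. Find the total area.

8/3

Set the curves equal: -6*t**2 - t + 4 = -4*t**2 + 3*t + 4, so -2*t**2 - 4*t = 0, which factors as -2*t*(t + 2) = 0. The curves meet at t = -2, 0.
On [-2, 0], w = -6*t**2 - t + 4 is on top; that piece has area ∫[-2,0] (-2*t**2 - 4*t) dt = 8/3.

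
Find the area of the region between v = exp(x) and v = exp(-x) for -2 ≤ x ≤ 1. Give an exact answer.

The difference (exp(x)) - (exp(-x)) = exp(x) - exp(-x) changes sign at x = 0 inside [-2, 1], so split the integral there.
∫[-2,0] (exp(x) - exp(-x)) dx = -exp(2) - exp(-2) + 2; the area of that piece is -2 + exp(-2) + exp(2).
∫[0,1] (exp(x) - exp(-x)) dx = -2 + exp(-1) + exp(1).
Total area = (-2 + exp(-2) + exp(2)) + (-2 + exp(-1) + exp(1)) = -4 + exp(-2) + exp(-1) + exp(1) + exp(2).

-4 + exp(-2) + exp(-1) + exp(1) + exp(2)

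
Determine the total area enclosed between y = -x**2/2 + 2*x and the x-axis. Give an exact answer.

16/3

The curve meets the x-axis where -x**2/2 + 2*x = 0, i.e. -x*(x - 4)/2 = 0, at x = 0, 4.
On [0, 4] the curve lies above the axis; ∫[0,4] (-x**2/2 + 2*x) dx = 16/3, giving area 16/3.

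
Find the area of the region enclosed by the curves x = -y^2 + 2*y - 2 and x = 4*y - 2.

4/3

Both boundary curves give x as a function of y, so integrate with respect to y. Setting them equal: -y^2 - 2*y = 0, i.e. -y*(y + 2) = 0, so they meet at y = -2, 0.
For y in [-2, 0], x = -y^2 + 2*y - 2 is on the right; area = ∫[-2,0] (-y^2 - 2*y) dy = 4/3.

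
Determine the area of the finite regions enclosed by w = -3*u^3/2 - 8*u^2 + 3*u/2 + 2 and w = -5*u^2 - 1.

Set the curves equal: -3*u^3/2 - 8*u^2 + 3*u/2 + 2 = -5*u^2 - 1, so -3*u^3/2 - 3*u^2 + 3*u/2 + 3 = 0, which factors as -3*(u - 1)*(u + 1)*(u + 2)/2 = 0. The curves meet at u = -2, -1, 1.
On [-2, -1], w = -5*u^2 - 1 is on top; that piece has area ∫[-2,-1] (-(-3*u^3/2 - 3*u^2 + 3*u/2 + 3)) du = 5/8.
On [-1, 1], w = -3*u^3/2 - 8*u^2 + 3*u/2 + 2 is on top; that piece has area ∫[-1,1] (-3*u^3/2 - 3*u^2 + 3*u/2 + 3) du = 4.
Total enclosed area = 5/8 + 4 = 37/8.

37/8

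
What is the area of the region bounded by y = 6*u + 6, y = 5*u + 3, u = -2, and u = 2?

12

On [-2, 2], (6*u + 6) - (5*u + 3) = u + 3 is ≥ 0 throughout, so the area is a single integral of |u + 3|.
∫[-2,2] (u + 3) du = 12.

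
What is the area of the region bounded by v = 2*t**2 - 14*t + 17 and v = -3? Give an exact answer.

9

Set the curves equal: 2*t**2 - 14*t + 17 = -3, so 2*t**2 - 14*t + 20 = 0, which factors as 2*(t - 5)*(t - 2) = 0. The curves meet at t = 2, 5.
On [2, 5], v = -3 is on top; that piece has area ∫[2,5] (-(2*t**2 - 14*t + 20)) dt = 9.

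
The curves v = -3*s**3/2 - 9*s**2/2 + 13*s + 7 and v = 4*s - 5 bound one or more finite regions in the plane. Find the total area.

Set the curves equal: -3*s**3/2 - 9*s**2/2 + 13*s + 7 = 4*s - 5, so -3*s**3/2 - 9*s**2/2 + 9*s + 12 = 0, which factors as -3*(s - 2)*(s + 1)*(s + 4)/2 = 0. The curves meet at s = -4, -1, 2.
On [-4, -1], v = 4*s - 5 is on top; that piece has area ∫[-4,-1] (-(-3*s**3/2 - 9*s**2/2 + 9*s + 12)) ds = 243/8.
On [-1, 2], v = -3*s**3/2 - 9*s**2/2 + 13*s + 7 is on top; that piece has area ∫[-1,2] (-3*s**3/2 - 9*s**2/2 + 9*s + 12) ds = 243/8.
Total enclosed area = 243/8 + 243/8 = 243/4.

243/4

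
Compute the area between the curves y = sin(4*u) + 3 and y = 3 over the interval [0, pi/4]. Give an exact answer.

1/2

On [0, pi/4], (sin(4*u) + 3) - (3) = sin(4*u) is ≥ 0 throughout, so the area is a single integral of |sin(4*u)|.
∫[0,pi/4] (sin(4*u)) du = 1/2.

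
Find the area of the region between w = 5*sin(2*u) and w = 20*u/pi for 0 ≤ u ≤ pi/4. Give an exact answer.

On [0, pi/4], (5*sin(2*u)) - (20*u/pi) = -20*u/pi + 5*sin(2*u) is ≥ 0 throughout, so the area is a single integral of |-20*u/pi + 5*sin(2*u)|.
∫[0,pi/4] (-20*u/pi + 5*sin(2*u)) du = 5/2 - 5*pi/8.

5/2 - 5*pi/8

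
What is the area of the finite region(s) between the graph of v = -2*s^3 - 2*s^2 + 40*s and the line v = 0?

The curve meets the s-axis where -2*s^3 - 2*s^2 + 40*s = 0, i.e. -2*s*(s - 4)*(s + 5) = 0, at s = -5, 0, 4.
On [-5, 0] the curve lies below the axis; ∫[-5,0] (-2*s^3 - 2*s^2 + 40*s) ds = -1625/6, giving area 1625/6.
On [0, 4] the curve lies above the axis; ∫[0,4] (-2*s^3 - 2*s^2 + 40*s) ds = 448/3, giving area 448/3.
Total area = 1625/6 + 448/3 = 2521/6.

2521/6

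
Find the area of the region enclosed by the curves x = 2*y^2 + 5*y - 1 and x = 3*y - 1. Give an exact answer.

Both boundary curves give x as a function of y, so integrate with respect to y. Setting them equal: 2*y^2 + 2*y = 0, i.e. 2*y*(y + 1) = 0, so they meet at y = -1, 0.
For y in [-1, 0], x = 2*y^2 + 5*y - 1 is on the left; area = ∫[-1,0] (-(2*y^2 + 2*y)) dy = 1/3.

1/3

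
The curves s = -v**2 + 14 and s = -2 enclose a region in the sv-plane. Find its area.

Both boundary curves give s as a function of v, so integrate with respect to v. Setting them equal: -v**2 + 16 = 0, i.e. -(v - 4)*(v + 4) = 0, so they meet at v = -4, 4.
For v in [-4, 4], s = -v**2 + 14 is on the right; area = ∫[-4,4] (-v**2 + 16) dv = 256/3.

256/3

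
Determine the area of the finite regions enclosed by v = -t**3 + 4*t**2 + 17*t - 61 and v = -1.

Set the curves equal: -t**3 + 4*t**2 + 17*t - 61 = -1, so -t**3 + 4*t**2 + 17*t - 60 = 0, which factors as -(t - 5)*(t - 3)*(t + 4) = 0. The curves meet at t = -4, 3, 5.
On [-4, 3], v = -1 is on top; that piece has area ∫[-4,3] (-(-t**3 + 4*t**2 + 17*t - 60)) dt = 3773/12.
On [3, 5], v = -t**3 + 4*t**2 + 17*t - 61 is on top; that piece has area ∫[3,5] (-t**3 + 4*t**2 + 17*t - 60) dt = 32/3.
Total enclosed area = 3773/12 + 32/3 = 3901/12.

3901/12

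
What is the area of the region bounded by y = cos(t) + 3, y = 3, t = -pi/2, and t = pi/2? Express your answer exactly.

On [-pi/2, pi/2], (cos(t) + 3) - (3) = cos(t) is ≥ 0 throughout, so the area is a single integral of |cos(t)|.
∫[-pi/2,pi/2] (cos(t)) dt = 2.

2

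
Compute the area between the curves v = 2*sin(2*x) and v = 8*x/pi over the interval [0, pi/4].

1 - pi/4

On [0, pi/4], (2*sin(2*x)) - (8*x/pi) = -8*x/pi + 2*sin(2*x) is ≥ 0 throughout, so the area is a single integral of |-8*x/pi + 2*sin(2*x)|.
∫[0,pi/4] (-8*x/pi + 2*sin(2*x)) dx = 1 - pi/4.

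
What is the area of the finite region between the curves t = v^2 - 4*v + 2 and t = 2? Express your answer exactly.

32/3

Both boundary curves give t as a function of v, so integrate with respect to v. Setting them equal: v^2 - 4*v = 0, i.e. v*(v - 4) = 0, so they meet at v = 0, 4.
For v in [0, 4], t = v^2 - 4*v + 2 is on the left; area = ∫[0,4] (-(v^2 - 4*v)) dv = 32/3.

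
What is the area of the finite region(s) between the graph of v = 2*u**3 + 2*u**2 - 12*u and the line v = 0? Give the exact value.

253/6

The curve meets the u-axis where 2*u**3 + 2*u**2 - 12*u = 0, i.e. 2*u*(u - 2)*(u + 3) = 0, at u = -3, 0, 2.
On [-3, 0] the curve lies above the axis; ∫[-3,0] (2*u**3 + 2*u**2 - 12*u) du = 63/2, giving area 63/2.
On [0, 2] the curve lies below the axis; ∫[0,2] (2*u**3 + 2*u**2 - 12*u) du = -32/3, giving area 32/3.
Total area = 63/2 + 32/3 = 253/6.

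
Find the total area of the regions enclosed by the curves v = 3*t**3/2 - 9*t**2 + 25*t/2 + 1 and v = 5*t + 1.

Set the curves equal: 3*t**3/2 - 9*t**2 + 25*t/2 + 1 = 5*t + 1, so 3*t**3/2 - 9*t**2 + 15*t/2 = 0, which factors as 3*t*(t - 5)*(t - 1)/2 = 0. The curves meet at t = 0, 1, 5.
On [0, 1], v = 3*t**3/2 - 9*t**2 + 25*t/2 + 1 is on top; that piece has area ∫[0,1] (3*t**3/2 - 9*t**2 + 15*t/2) dt = 9/8.
On [1, 5], v = 5*t + 1 is on top; that piece has area ∫[1,5] (-(3*t**3/2 - 9*t**2 + 15*t/2)) dt = 48.
Total enclosed area = 9/8 + 48 = 393/8.

393/8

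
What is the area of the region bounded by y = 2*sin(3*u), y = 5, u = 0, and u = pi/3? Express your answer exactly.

-4/3 + 5*pi/3

On [0, pi/3], (2*sin(3*u)) - (5) = 2*sin(3*u) - 5 is ≤ 0 throughout, so the area is a single integral of |2*sin(3*u) - 5|.
∫[0,pi/3] (2*sin(3*u) - 5) du = 4/3 - 5*pi/3; the area of that piece is -4/3 + 5*pi/3.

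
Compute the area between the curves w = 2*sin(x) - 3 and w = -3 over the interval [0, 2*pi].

The difference (2*sin(x) - 3) - (-3) = 2*sin(x) changes sign at x = pi inside [0, 2*pi], so split the integral there.
∫[0,pi] (2*sin(x)) dx = 4.
∫[pi,2*pi] (2*sin(x)) dx = -4; the area of that piece is 4.
Total area = 4 + 4 = 8.

8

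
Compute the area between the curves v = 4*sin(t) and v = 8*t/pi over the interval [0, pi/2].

On [0, pi/2], (4*sin(t)) - (8*t/pi) = -8*t/pi + 4*sin(t) is ≥ 0 throughout, so the area is a single integral of |-8*t/pi + 4*sin(t)|.
∫[0,pi/2] (-8*t/pi + 4*sin(t)) dt = 4 - pi.

4 - pi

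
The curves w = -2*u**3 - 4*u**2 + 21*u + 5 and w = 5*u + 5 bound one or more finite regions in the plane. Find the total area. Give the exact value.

Set the curves equal: -2*u**3 - 4*u**2 + 21*u + 5 = 5*u + 5, so -2*u**3 - 4*u**2 + 16*u = 0, which factors as -2*u*(u - 2)*(u + 4) = 0. The curves meet at u = -4, 0, 2.
On [-4, 0], w = 5*u + 5 is on top; that piece has area ∫[-4,0] (-(-2*u**3 - 4*u**2 + 16*u)) du = 256/3.
On [0, 2], w = -2*u**3 - 4*u**2 + 21*u + 5 is on top; that piece has area ∫[0,2] (-2*u**3 - 4*u**2 + 16*u) du = 40/3.
Total enclosed area = 256/3 + 40/3 = 296/3.

296/3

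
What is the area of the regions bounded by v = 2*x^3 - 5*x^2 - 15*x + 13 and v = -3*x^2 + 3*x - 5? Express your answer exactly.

296/3

Set the curves equal: 2*x^3 - 5*x^2 - 15*x + 13 = -3*x^2 + 3*x - 5, so 2*x^3 - 2*x^2 - 18*x + 18 = 0, which factors as 2*(x - 3)*(x - 1)*(x + 3) = 0. The curves meet at x = -3, 1, 3.
On [-3, 1], v = 2*x^3 - 5*x^2 - 15*x + 13 is on top; that piece has area ∫[-3,1] (2*x^3 - 2*x^2 - 18*x + 18) dx = 256/3.
On [1, 3], v = -3*x^2 + 3*x - 5 is on top; that piece has area ∫[1,3] (-(2*x^3 - 2*x^2 - 18*x + 18)) dx = 40/3.
Total enclosed area = 256/3 + 40/3 = 296/3.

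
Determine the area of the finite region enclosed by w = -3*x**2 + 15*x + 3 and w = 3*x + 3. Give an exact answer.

Set the curves equal: -3*x**2 + 15*x + 3 = 3*x + 3, so -3*x**2 + 12*x = 0, which factors as -3*x*(x - 4) = 0. The curves meet at x = 0, 4.
On [0, 4], w = -3*x**2 + 15*x + 3 is on top; that piece has area ∫[0,4] (-3*x**2 + 12*x) dx = 32.

32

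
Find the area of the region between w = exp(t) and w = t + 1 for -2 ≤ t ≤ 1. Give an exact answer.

-3/2 - exp(-2) + exp(1)

On [-2, 1], (exp(t)) - (t + 1) = -t + exp(t) - 1 is ≥ 0 throughout, so the area is a single integral of |-t + exp(t) - 1|.
∫[-2,1] (-t + exp(t) - 1) dt = -3/2 - exp(-2) + exp(1).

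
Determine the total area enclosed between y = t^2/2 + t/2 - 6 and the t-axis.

343/12

The curve meets the t-axis where t^2/2 + t/2 - 6 = 0, i.e. (t - 3)*(t + 4)/2 = 0, at t = -4, 3.
On [-4, 3] the curve lies below the axis; ∫[-4,3] (t^2/2 + t/2 - 6) dt = -343/12, giving area 343/12.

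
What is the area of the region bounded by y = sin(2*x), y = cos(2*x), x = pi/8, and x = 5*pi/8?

sqrt(2)

On [pi/8, 5*pi/8], (sin(2*x)) - (cos(2*x)) = sin(2*x) - cos(2*x) is ≥ 0 throughout, so the area is a single integral of |sin(2*x) - cos(2*x)|.
∫[pi/8,5*pi/8] (sin(2*x) - cos(2*x)) dx = sqrt(2).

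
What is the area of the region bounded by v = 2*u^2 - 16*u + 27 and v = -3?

8/3

Set the curves equal: 2*u^2 - 16*u + 27 = -3, so 2*u^2 - 16*u + 30 = 0, which factors as 2*(u - 5)*(u - 3) = 0. The curves meet at u = 3, 5.
On [3, 5], v = -3 is on top; that piece has area ∫[3,5] (-(2*u^2 - 16*u + 30)) du = 8/3.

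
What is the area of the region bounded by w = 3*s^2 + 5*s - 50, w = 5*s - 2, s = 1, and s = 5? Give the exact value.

The difference (3*s^2 + 5*s - 50) - (5*s - 2) = 3*s^2 - 48 changes sign at s = 4 inside [1, 5], so split the integral there.
∫[1,4] (3*s^2 - 48) ds = -81; the area of that piece is 81.
∫[4,5] (3*s^2 - 48) ds = 13.
Total area = 81 + 13 = 94.

94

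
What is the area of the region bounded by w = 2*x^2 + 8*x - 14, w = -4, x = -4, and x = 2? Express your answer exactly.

The difference (2*x^2 + 8*x - 14) - (-4) = 2*x^2 + 8*x - 10 changes sign at x = 1 inside [-4, 2], so split the integral there.
∫[-4,1] (2*x^2 + 8*x - 10) dx = -200/3; the area of that piece is 200/3.
∫[1,2] (2*x^2 + 8*x - 10) dx = 20/3.
Total area = 200/3 + 20/3 = 220/3.

220/3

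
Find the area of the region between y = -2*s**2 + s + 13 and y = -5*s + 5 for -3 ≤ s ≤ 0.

The difference (-2*s**2 + s + 13) - (-5*s + 5) = -2*s**2 + 6*s + 8 changes sign at s = -1 inside [-3, 0], so split the integral there.
∫[-3,-1] (-2*s**2 + 6*s + 8) ds = -76/3; the area of that piece is 76/3.
∫[-1,0] (-2*s**2 + 6*s + 8) ds = 13/3.
Total area = 76/3 + 13/3 = 89/3.

89/3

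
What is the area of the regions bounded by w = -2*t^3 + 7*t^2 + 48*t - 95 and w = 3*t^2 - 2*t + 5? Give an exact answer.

Set the curves equal: -2*t^3 + 7*t^2 + 48*t - 95 = 3*t^2 - 2*t + 5, so -2*t^3 + 4*t^2 + 50*t - 100 = 0, which factors as -2*(t - 5)*(t - 2)*(t + 5) = 0. The curves meet at t = -5, 2, 5.
On [-5, 2], w = 3*t^2 - 2*t + 5 is on top; that piece has area ∫[-5,2] (-(-2*t^3 + 4*t^2 + 50*t - 100)) dt = 4459/6.
On [2, 5], w = -2*t^3 + 7*t^2 + 48*t - 95 is on top; that piece has area ∫[2,5] (-2*t^3 + 4*t^2 + 50*t - 100) dt = 153/2.
Total enclosed area = 4459/6 + 153/2 = 2459/3.

2459/3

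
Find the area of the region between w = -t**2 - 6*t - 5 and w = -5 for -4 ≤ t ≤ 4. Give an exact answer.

The difference (-t**2 - 6*t - 5) - (-5) = -t**2 - 6*t changes sign at t = 0 inside [-4, 4], so split the integral there.
∫[-4,0] (-t**2 - 6*t) dt = 80/3.
∫[0,4] (-t**2 - 6*t) dt = -208/3; the area of that piece is 208/3.
Total area = 80/3 + 208/3 = 96.

96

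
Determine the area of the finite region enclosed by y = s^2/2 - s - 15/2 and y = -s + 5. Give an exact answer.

250/3

Set the curves equal: s^2/2 - s - 15/2 = -s + 5, so s^2/2 - 25/2 = 0, which factors as (s - 5)*(s + 5)/2 = 0. The curves meet at s = -5, 5.
On [-5, 5], y = -s + 5 is on top; that piece has area ∫[-5,5] (-(s^2/2 - 25/2)) ds = 250/3.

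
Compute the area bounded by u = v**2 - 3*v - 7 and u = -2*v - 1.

125/6

Both boundary curves give u as a function of v, so integrate with respect to v. Setting them equal: v**2 - v - 6 = 0, i.e. (v - 3)*(v + 2) = 0, so they meet at v = -2, 3.
For v in [-2, 3], u = v**2 - 3*v - 7 is on the left; area = ∫[-2,3] (-(v**2 - v - 6)) dv = 125/6.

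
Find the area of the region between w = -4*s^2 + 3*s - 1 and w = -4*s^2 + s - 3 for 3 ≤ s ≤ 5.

On [3, 5], (-4*s^2 + 3*s - 1) - (-4*s^2 + s - 3) = 2*s + 2 is ≥ 0 throughout, so the area is a single integral of |2*s + 2|.
∫[3,5] (2*s + 2) ds = 20.

20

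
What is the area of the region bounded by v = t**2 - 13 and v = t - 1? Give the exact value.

343/6

Set the curves equal: t**2 - 13 = t - 1, so t**2 - t - 12 = 0, which factors as (t - 4)*(t + 3) = 0. The curves meet at t = -3, 4.
On [-3, 4], v = t - 1 is on top; that piece has area ∫[-3,4] (-(t**2 - t - 12)) dt = 343/6.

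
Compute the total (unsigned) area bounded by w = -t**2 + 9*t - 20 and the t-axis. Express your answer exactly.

The curve meets the t-axis where -t**2 + 9*t - 20 = 0, i.e. -(t - 5)*(t - 4) = 0, at t = 4, 5.
On [4, 5] the curve lies above the axis; ∫[4,5] (-t**2 + 9*t - 20) dt = 1/6, giving area 1/6.

1/6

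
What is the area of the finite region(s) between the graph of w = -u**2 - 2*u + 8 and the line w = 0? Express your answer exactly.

36

The curve meets the u-axis where -u**2 - 2*u + 8 = 0, i.e. -(u - 2)*(u + 4) = 0, at u = -4, 2.
On [-4, 2] the curve lies above the axis; ∫[-4,2] (-u**2 - 2*u + 8) du = 36, giving area 36.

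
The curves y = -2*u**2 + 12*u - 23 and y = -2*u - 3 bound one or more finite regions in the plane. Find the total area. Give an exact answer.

9

Set the curves equal: -2*u**2 + 12*u - 23 = -2*u - 3, so -2*u**2 + 14*u - 20 = 0, which factors as -2*(u - 5)*(u - 2) = 0. The curves meet at u = 2, 5.
On [2, 5], y = -2*u**2 + 12*u - 23 is on top; that piece has area ∫[2,5] (-2*u**2 + 14*u - 20) du = 9.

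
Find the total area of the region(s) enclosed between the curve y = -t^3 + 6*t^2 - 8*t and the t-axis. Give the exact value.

The curve meets the t-axis where -t^3 + 6*t^2 - 8*t = 0, i.e. -t*(t - 4)*(t - 2) = 0, at t = 0, 2, 4.
On [0, 2] the curve lies below the axis; ∫[0,2] (-t^3 + 6*t^2 - 8*t) dt = -4, giving area 4.
On [2, 4] the curve lies above the axis; ∫[2,4] (-t^3 + 6*t^2 - 8*t) dt = 4, giving area 4.
Total area = 4 + 4 = 8.

8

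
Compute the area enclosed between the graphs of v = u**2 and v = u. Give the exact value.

1/6

Set the curves equal: u**2 = u, so u**2 - u = 0, which factors as u*(u - 1) = 0. The curves meet at u = 0, 1.
On [0, 1], v = u is on top; that piece has area ∫[0,1] (-(u**2 - u)) du = 1/6.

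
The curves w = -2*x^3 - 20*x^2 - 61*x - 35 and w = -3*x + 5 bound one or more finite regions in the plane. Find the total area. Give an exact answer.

Set the curves equal: -2*x^3 - 20*x^2 - 61*x - 35 = -3*x + 5, so -2*x^3 - 20*x^2 - 58*x - 40 = 0, which factors as -2*(x + 1)*(x + 4)*(x + 5) = 0. The curves meet at x = -5, -4, -1.
On [-5, -4], w = -3*x + 5 is on top; that piece has area ∫[-5,-4] (-(-2*x^3 - 20*x^2 - 58*x - 40)) dx = 7/6.
On [-4, -1], w = -2*x^3 - 20*x^2 - 61*x - 35 is on top; that piece has area ∫[-4,-1] (-2*x^3 - 20*x^2 - 58*x - 40) dx = 45/2.
Total enclosed area = 7/6 + 45/2 = 71/3.

71/3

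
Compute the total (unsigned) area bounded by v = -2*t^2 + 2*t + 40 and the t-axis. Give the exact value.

243

The curve meets the t-axis where -2*t^2 + 2*t + 40 = 0, i.e. -2*(t - 5)*(t + 4) = 0, at t = -4, 5.
On [-4, 5] the curve lies above the axis; ∫[-4,5] (-2*t^2 + 2*t + 40) dt = 243, giving area 243.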